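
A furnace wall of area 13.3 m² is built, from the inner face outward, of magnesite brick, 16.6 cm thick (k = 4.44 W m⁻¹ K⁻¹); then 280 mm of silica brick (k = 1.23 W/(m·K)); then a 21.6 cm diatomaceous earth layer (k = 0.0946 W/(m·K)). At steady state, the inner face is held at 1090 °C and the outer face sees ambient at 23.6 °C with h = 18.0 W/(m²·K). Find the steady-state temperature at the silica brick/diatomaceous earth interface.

Treat each layer as a resistance in series:
  R_magnesite brick = L/(kA) = 0.166/(4.44·13.3) = 0.002811 K/W
  R_silica brick = L/(kA) = 0.280/(1.23·13.3) = 0.01712 K/W
  R_diatomaceous earth = L/(kA) = 0.216/(0.0946·13.3) = 0.1717 K/W
  R_conv,out = 1/(hA) = 1/(18.0·13.3) = 0.004177 K/W
ΣR = 0.002811 + 0.01712 + 0.1717 + 0.004177 = 0.1958 K/W
Q = ΔT/ΣR = (1090 °C − 23.6 °C)/0.1958 = 5446 W
From the inner boundary to the silica brick/diatomaceous earth interface, ΣR_partial = 0.01993 K/W.
T_interface = T_in − Q·ΣR_partial = 1090 °C − (5446)(0.01993) = 981 °C

T = 981 °C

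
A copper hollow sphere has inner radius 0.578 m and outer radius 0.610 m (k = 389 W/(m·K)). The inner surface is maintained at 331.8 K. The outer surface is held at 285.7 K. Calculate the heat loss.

Q = 4πk·ΔT/(1/r₁ − 1/r₂) = 4π × 389 × 46.1 / (1/0.578 − 1/0.610) = 2.48×10^6 W

Q = 2.48×10^6 W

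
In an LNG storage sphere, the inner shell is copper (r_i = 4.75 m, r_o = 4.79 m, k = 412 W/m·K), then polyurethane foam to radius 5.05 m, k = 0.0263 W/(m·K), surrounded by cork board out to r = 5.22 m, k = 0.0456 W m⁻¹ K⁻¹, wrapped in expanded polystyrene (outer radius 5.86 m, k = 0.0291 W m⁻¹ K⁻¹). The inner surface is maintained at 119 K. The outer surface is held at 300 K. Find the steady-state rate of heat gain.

Resistance network (inner→outer):
  R_copper = (1/4.75 − 1/4.79)/(4πk) = 0.001758/(4π·412) = 3.396×10^-7 K/W
  R_polyurethane foam = (1/4.79 − 1/5.05)/(4πk) = 0.01075/(4π·0.0263) = 0.03252 K/W
  R_cork board = (1/5.05 − 1/5.22)/(4πk) = 0.006449/(4π·0.0456) = 0.01125 K/W
  R_expanded polystyrene = (1/5.22 − 1/5.86)/(4πk) = 0.02092/(4π·0.0291) = 0.05721 K/W
ΣR = 3.396×10^-7 + 0.03252 + 0.01125 + 0.05721 = 0.1010 K/W
Q = ΔT/ΣR = (119 K − 300 K)/0.1010 = -1790 W
(Negative Q ⇒ heat flows inward; heat gain = 1790 W.)

Q = 1790 W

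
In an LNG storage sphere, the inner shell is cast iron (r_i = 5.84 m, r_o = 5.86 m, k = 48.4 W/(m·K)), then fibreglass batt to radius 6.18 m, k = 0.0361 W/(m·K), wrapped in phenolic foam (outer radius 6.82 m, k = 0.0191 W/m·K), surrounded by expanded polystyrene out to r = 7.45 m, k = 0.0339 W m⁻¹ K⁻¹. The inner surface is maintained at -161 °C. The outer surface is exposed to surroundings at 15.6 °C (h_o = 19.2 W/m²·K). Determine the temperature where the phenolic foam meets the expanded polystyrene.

T = -30.4 °C

Resistance network (inner→outer):
  R_cast iron = (1/5.84 − 1/5.86)/(4πk) = 5.844×10^-4/(4π·48.4) = 9.609×10^-7 K/W
  R_fibreglass batt = (1/5.86 − 1/6.18)/(4πk) = 0.008836/(4π·0.0361) = 0.01948 K/W
  R_phenolic foam = (1/6.18 − 1/6.82)/(4πk) = 0.01518/(4π·0.0191) = 0.06327 K/W
  R_expanded polystyrene = (1/6.82 − 1/7.45)/(4πk) = 0.01240/(4π·0.0339) = 0.02911 K/W
  R_conv,out = 1/(4πr²h) = 1/(4π·7.45²·19.2) = 7.468×10^-5 K/W
ΣR = 9.609×10^-7 + 0.01948 + 0.06327 + 0.02911 + 7.468×10^-5 = 0.1119 K/W
Q = ΔT/ΣR = (-161 °C − 15.6 °C)/0.1119 = -1578 W
From the inner boundary to the phenolic foam/expanded polystyrene interface, ΣR_partial = 0.08275 K/W.
T_interface = T_in − Q·ΣR_partial = -161 °C − (-1578)(0.08275) = -30.4 °C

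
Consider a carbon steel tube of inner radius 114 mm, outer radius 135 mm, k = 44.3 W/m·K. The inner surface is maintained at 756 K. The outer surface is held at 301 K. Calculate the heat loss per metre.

Q' = 2πk·ΔT/ln(r₂/r₁) = 2π × 44.3 × 455 / ln(0.135/0.114) = 7.49×10^5 W/m

Q' = 749 kW/m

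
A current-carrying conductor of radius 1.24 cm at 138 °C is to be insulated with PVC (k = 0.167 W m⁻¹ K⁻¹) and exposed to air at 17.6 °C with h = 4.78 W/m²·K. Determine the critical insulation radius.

r_cr = 3.49 cm

For a cylinder, r_cr = k_ins/h = 0.167/4.78 = 0.0349 m = 3.49 cm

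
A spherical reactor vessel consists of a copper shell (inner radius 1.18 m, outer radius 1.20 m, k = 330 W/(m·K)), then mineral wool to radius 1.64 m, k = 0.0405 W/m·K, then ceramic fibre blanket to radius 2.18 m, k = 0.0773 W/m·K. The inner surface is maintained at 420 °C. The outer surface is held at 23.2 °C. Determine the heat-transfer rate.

Series thermal resistances, inner to outer:
  R_copper = (1/1.18 − 1/1.20)/(4πk) = 0.01412/(4π·330) = 3.406×10^-6 K/W
  R_mineral wool = (1/1.20 − 1/1.64)/(4πk) = 0.2236/(4π·0.0405) = 0.4393 K/W
  R_ceramic fibre blanket = (1/1.64 − 1/2.18)/(4πk) = 0.1510/(4π·0.0773) = 0.1555 K/W
ΣR = 3.406×10^-6 + 0.4393 + 0.1555 = 0.5948 K/W
Q = ΔT/ΣR = (420 °C − 23.2 °C)/0.5948 = 667 W

Q = 667 W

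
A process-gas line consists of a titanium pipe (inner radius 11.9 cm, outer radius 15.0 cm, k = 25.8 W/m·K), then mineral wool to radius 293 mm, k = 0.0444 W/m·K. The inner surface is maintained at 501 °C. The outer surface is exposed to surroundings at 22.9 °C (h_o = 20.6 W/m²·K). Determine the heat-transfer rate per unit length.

Q' = 197 W/m

Series thermal resistances, inner to outer:
  R'_titanium = ln(0.150/0.119)/(2πk) = 0.2315/(2π·25.8) = 0.001428 m·K/W
  R'_mineral wool = ln(0.293/0.150)/(2πk) = 0.6695/(2π·0.0444) = 2.400 m·K/W
  R'_conv,out = 1/(2πr h) = 1/(2π·0.293·20.6) = 0.02637 m·K/W
ΣR = 0.001428 + 2.400 + 0.02637 = 2.428 m·K/W
Q' = ΔT/ΣR = (501 °C − 22.9 °C)/2.428 = 197 W/m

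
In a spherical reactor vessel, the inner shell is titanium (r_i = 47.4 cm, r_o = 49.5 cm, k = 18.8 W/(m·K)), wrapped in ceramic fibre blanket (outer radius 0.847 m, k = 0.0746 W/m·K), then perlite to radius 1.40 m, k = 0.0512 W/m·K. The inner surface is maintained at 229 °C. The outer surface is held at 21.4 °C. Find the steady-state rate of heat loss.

Series thermal resistances, inner to outer:
  R_titanium = (1/0.474 − 1/0.495)/(4πk) = 0.08950/(4π·18.8) = 3.789×10^-4 K/W
  R_ceramic fibre blanket = (1/0.495 − 1/0.847)/(4πk) = 0.8396/(4π·0.0746) = 0.8956 K/W
  R_perlite = (1/0.847 − 1/1.40)/(4πk) = 0.4664/(4π·0.0512) = 0.7248 K/W
ΣR = 3.789×10^-4 + 0.8956 + 0.7248 = 1.621 K/W
Q = ΔT/ΣR = (229 °C − 21.4 °C)/1.621 = 128 W

Q = 128 W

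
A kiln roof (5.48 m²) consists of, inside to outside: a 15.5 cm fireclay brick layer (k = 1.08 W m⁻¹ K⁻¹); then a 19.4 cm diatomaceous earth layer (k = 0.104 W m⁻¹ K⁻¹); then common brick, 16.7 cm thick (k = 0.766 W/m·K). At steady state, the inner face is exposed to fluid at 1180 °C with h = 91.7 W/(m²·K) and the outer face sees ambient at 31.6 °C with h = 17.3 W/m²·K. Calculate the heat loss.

Treat each layer as a resistance in series:
  R_conv,in = 1/(hA) = 1/(91.7·5.48) = 0.001990 K/W
  R_fireclay brick = L/(kA) = 0.155/(1.08·5.48) = 0.02619 K/W
  R_diatomaceous earth = L/(kA) = 0.194/(0.104·5.48) = 0.3404 K/W
  R_common brick = L/(kA) = 0.167/(0.766·5.48) = 0.03978 K/W
  R_conv,out = 1/(hA) = 1/(17.3·5.48) = 0.01055 K/W
ΣR = 0.001990 + 0.02619 + 0.3404 + 0.03978 + 0.01055 = 0.4189 K/W
Q = ΔT/ΣR = (1180 °C − 31.6 °C)/0.4189 = 2740 W

Q = 2740 W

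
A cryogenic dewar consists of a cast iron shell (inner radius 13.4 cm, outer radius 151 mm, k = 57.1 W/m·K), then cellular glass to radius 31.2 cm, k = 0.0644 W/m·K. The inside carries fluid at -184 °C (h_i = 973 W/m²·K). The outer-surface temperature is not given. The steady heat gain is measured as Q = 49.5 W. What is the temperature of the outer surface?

T_out = 25.3 °C

Series resistances:
  R_conv,in = 1/(4πr²h) = 1/(4π·0.134²·973) = 0.004555 K/W
  R_cast iron = (1/0.134 − 1/0.151)/(4πk) = 0.8402/(4π·57.1) = 0.001171 K/W
  R_cellular glass = (1/0.151 − 1/0.312)/(4πk) = 3.417/(4π·0.0644) = 4.223 K/W
ΣR = 4.229 K/W
ΔT = Q·ΣR = 49.5 × 4.229 = 209.3 K
Heat flows inward, so T_out = T_in + ΔT = -184 + 209.3 = 25.3 °C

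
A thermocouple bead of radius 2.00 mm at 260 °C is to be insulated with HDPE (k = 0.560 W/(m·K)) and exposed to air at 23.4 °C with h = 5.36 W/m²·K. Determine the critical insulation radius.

For a sphere, r_cr = 2k_ins/h = 2·0.560/5.36 = 0.209 m = 20.9 cm

r_cr = 20.9 cm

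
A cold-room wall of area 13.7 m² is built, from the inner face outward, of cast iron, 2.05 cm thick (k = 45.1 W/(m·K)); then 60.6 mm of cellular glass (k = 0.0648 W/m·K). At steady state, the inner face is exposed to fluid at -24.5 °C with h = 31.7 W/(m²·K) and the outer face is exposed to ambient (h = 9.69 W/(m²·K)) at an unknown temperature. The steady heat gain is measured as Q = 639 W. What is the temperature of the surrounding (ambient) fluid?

Sum the resistances:
  R_conv,in = 1/(hA) = 1/(31.7·13.7) = 0.002303 K/W
  R_cast iron = L/(kA) = 0.0205/(45.1·13.7) = 3.318×10^-5 K/W
  R_cellular glass = L/(kA) = 0.0606/(0.0648·13.7) = 0.06826 K/W
  R_conv,out = 1/(hA) = 1/(9.69·13.7) = 0.007533 K/W
ΣR = 0.07813 K/W
ΔT = Q·ΣR = 639 × 0.07813 = 49.93 K
Heat flows inward, so T_out = T_in + ΔT = -24.5 + 49.93 = 25.4 °C

T_out = 25.4 °C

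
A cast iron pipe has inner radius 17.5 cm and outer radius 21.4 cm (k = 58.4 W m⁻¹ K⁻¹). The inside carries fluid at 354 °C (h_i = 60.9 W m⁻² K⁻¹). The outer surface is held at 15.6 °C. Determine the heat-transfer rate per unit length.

Resistance network (inner→outer):
  R'_conv,in = 1/(2πr h) = 1/(2π·0.175·60.9) = 0.01493 m·K/W
  R'_cast iron = ln(0.214/0.175)/(2πk) = 0.2012/(2π·58.4) = 5.483×10^-4 m·K/W
ΣR = 0.01493 + 5.483×10^-4 = 0.01548 m·K/W
Q' = ΔT/ΣR = (354 °C − 15.6 °C)/0.01548 = 21900 W/m

Q' = 21.9 kW/m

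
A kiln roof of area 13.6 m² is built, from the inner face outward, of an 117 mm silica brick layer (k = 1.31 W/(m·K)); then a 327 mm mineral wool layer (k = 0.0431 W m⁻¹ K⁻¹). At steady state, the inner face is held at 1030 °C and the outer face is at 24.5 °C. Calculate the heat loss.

Q = 1780 W

Treat each layer as a resistance in series:
  R_silica brick = L/(kA) = 0.117/(1.31·13.6) = 0.006567 K/W
  R_mineral wool = L/(kA) = 0.327/(0.0431·13.6) = 0.5579 K/W
ΣR = 0.006567 + 0.5579 = 0.5645 K/W
Q = ΔT/ΣR = (1030 °C − 24.5 °C)/0.5645 = 1780 W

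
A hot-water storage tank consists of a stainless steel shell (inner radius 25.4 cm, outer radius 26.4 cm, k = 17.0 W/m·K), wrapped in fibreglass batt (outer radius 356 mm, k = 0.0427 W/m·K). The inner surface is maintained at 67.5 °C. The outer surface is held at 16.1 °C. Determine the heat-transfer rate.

Series thermal resistances, inner to outer:
  R_stainless steel = (1/0.254 − 1/0.264)/(4πk) = 0.1491/(4π·17.0) = 6.981×10^-4 K/W
  R_fibreglass batt = (1/0.264 − 1/0.356)/(4πk) = 0.9789/(4π·0.0427) = 1.824 K/W
ΣR = 6.981×10^-4 + 1.824 = 1.825 K/W
Q = ΔT/ΣR = (67.5 °C − 16.1 °C)/1.825 = 28.2 W

Q = 28.2 W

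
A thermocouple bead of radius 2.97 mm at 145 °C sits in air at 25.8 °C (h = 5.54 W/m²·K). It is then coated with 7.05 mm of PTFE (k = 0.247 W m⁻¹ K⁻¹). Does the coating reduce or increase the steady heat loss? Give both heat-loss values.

increases: 0.0732 → 0.543 W

Critical radius for a sphere: r_cr = 2k/h = 0.0892 m = 8.92 cm.
Outer radius after coating: r₂ = 0.00297 + 0.00705 = 0.01002 m.
Since r₁ < r_cr and r₂ ≤ r_cr, the coating moves toward the maximum at r_cr — heat loss rises.
Bare: R = 1/(4πr₁²h) = 1628 K/W; Q = 119.2/1628 = 0.0732 W.
Coated: R = R_cond + R_conv = 219.4 K/W; Q = 119.2/219.4 = 0.543 W.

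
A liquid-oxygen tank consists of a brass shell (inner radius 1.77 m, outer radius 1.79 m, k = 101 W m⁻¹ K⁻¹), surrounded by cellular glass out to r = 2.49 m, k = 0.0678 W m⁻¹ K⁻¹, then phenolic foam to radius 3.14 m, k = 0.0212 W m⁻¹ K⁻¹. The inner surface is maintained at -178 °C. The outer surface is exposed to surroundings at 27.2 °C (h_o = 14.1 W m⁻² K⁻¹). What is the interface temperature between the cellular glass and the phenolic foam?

Series thermal resistances, inner to outer:
  R_brass = (1/1.77 − 1/1.79)/(4πk) = 0.006313/(4π·101) = 4.974×10^-6 K/W
  R_cellular glass = (1/1.79 − 1/2.49)/(4πk) = 0.1571/(4π·0.0678) = 0.1843 K/W
  R_phenolic foam = (1/2.49 − 1/3.14)/(4πk) = 0.08314/(4π·0.0212) = 0.3121 K/W
  R_conv,out = 1/(4πr²h) = 1/(4π·3.14²·14.1) = 5.724×10^-4 K/W
ΣR = 4.974×10^-6 + 0.1843 + 0.3121 + 5.724×10^-4 = 0.4970 K/W
Q = ΔT/ΣR = (-178 °C − 27.2 °C)/0.4970 = -412.9 W
From the inner boundary to the cellular glass/phenolic foam interface, ΣR_partial = 0.1843 K/W.
T_interface = T_in − Q·ΣR_partial = -178 °C − (-412.9)(0.1843) = -102 °C

T = -102 °C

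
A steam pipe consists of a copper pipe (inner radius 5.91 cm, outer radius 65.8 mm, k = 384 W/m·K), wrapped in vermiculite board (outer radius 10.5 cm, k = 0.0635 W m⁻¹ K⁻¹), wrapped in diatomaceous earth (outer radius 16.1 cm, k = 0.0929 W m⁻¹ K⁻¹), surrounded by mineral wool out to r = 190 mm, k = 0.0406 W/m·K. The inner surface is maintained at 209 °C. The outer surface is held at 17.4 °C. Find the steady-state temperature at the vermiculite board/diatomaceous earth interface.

T = 121 °C

Series thermal resistances, inner to outer:
  R'_copper = ln(0.0658/0.0591)/(2πk) = 0.1074/(2π·384) = 4.451×10^-5 m·K/W
  R'_vermiculite board = ln(0.105/0.0658)/(2πk) = 0.4673/(2π·0.0635) = 1.171 m·K/W
  R'_diatomaceous earth = ln(0.161/0.105)/(2πk) = 0.4274/(2π·0.0929) = 0.7323 m·K/W
  R'_mineral wool = ln(0.190/0.161)/(2πk) = 0.1656/(2π·0.0406) = 0.6492 m·K/W
ΣR = 4.451×10^-5 + 1.171 + 0.7323 + 0.6492 = 2.553 m·K/W
Q' = ΔT/ΣR = (209 °C − 17.4 °C)/2.553 = 75.05 W/m
From the inner boundary to the vermiculite board/diatomaceous earth interface, ΣR_partial = 1.171 m·K/W.
T_interface = T_in − Q'·ΣR_partial = 209 °C − (75.05)(1.171) = 121 °C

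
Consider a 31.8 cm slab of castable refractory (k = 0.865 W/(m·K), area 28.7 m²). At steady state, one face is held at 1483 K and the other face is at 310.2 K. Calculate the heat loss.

Q = 91.6 kW

Q = kA·ΔT/L = 0.865 × 28.7 × |1483 K − 310.2 K| / 0.318 = 91600 W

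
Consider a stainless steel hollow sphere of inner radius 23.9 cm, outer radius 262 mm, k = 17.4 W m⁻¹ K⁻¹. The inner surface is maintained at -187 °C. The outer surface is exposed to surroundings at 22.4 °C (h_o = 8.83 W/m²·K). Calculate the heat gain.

Resistance network (inner→outer):
  R_stainless steel = (1/0.239 − 1/0.262)/(4πk) = 0.3673/(4π·17.4) = 0.001680 K/W
  R_conv,out = 1/(4πr²h) = 1/(4π·0.262²·8.83) = 0.1313 K/W
ΣR = 0.001680 + 0.1313 = 0.1330 K/W
Q = ΔT/ΣR = (-187 °C − 22.4 °C)/0.1330 = -1570 W
(Negative Q ⇒ heat flows inward; heat gain = 1570 W.)

Q = 1570 W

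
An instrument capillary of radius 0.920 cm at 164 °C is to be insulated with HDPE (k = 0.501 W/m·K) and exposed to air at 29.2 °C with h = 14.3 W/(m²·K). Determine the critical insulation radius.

For a cylinder, r_cr = k_ins/h = 0.501/14.3 = 0.0350 m = 3.50 cm

r_cr = 3.50 cm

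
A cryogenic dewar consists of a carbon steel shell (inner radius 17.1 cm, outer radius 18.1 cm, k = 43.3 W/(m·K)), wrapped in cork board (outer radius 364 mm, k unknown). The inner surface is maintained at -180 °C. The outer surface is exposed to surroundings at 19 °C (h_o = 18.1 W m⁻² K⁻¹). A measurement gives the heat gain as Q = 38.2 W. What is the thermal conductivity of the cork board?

ΣR = ΔT/Q = |-180 − 19|/38.2 = 5.209 K/W
Known resistances:
  R_carbon steel = (1/0.171 − 1/0.181)/(4πk) = 0.3231/(4π·43.3) = 5.938×10^-4 K/W
  R_conv,out = 1/(4πr²h) = 1/(4π·0.364²·18.1) = 0.03318 K/W
R_cork board = ΣR − ΣR_known = 5.209 − 0.03377 = 5.175 K/W
(1/r₁−1/r₂)/(4πk) = 5.175 ⇒ k = 2.778/(4π·5.175) = 0.0427 W/m·K

k = 0.0427 W/m·K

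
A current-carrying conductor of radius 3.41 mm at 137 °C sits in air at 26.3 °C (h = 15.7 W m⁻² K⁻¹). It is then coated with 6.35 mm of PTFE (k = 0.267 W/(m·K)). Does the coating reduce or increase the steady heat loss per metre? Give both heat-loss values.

increases: 37.2 → 66.5 W/m

Critical radius for a cylinder: r_cr = k/h = 0.0170 m = 1.70 cm.
Outer radius after coating: r₂ = 0.00341 + 0.00635 = 0.00976 m.
Since r₁ < r_cr and r₂ ≤ r_cr, the coating moves toward the maximum at r_cr — heat loss rises.
Bare: R = 1/(2πr₁h) = 2.973 m·K/W; Q = 110.7/2.973 = 37.2 W/m.
Coated: R = R_cond + R_conv = 1.665 m·K/W; Q = 110.7/1.665 = 66.5 W/m.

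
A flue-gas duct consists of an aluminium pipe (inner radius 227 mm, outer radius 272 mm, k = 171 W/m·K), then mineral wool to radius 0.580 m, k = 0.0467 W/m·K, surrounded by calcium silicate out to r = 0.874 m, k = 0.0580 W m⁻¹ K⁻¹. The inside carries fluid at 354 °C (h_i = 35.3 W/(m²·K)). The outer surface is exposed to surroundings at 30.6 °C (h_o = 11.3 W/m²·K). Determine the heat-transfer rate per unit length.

Q' = 86.4 W/m

Resistance network (inner→outer):
  R'_conv,in = 1/(2πr h) = 1/(2π·0.227·35.3) = 0.01986 m·K/W
  R'_aluminium = ln(0.272/0.227)/(2πk) = 0.1809/(2π·171) = 1.683×10^-4 m·K/W
  R'_mineral wool = ln(0.580/0.272)/(2πk) = 0.7572/(2π·0.0467) = 2.581 m·K/W
  R'_calcium silicate = ln(0.874/0.580)/(2πk) = 0.4101/(2π·0.0580) = 1.125 m·K/W
  R'_conv,out = 1/(2πr h) = 1/(2π·0.874·11.3) = 0.01611 m·K/W
ΣR = 0.01986 + 1.683×10^-4 + 2.581 + 1.125 + 0.01611 = 3.742 m·K/W
Q' = ΔT/ΣR = (354 °C − 30.6 °C)/3.742 = 86.4 W/m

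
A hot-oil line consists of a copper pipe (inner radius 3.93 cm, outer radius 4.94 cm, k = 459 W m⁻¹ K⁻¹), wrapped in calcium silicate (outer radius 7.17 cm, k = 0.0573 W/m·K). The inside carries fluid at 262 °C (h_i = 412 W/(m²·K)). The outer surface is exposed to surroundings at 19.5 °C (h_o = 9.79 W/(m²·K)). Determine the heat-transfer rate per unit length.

Q' = 191 W/m

Resistance network (inner→outer):
  R'_conv,in = 1/(2πr h) = 1/(2π·0.0393·412) = 0.009829 m·K/W
  R'_copper = ln(0.0494/0.0393)/(2πk) = 0.2287/(2π·459) = 7.931×10^-5 m·K/W
  R'_calcium silicate = ln(0.0717/0.0494)/(2πk) = 0.3725/(2π·0.0573) = 1.035 m·K/W
  R'_conv,out = 1/(2πr h) = 1/(2π·0.0717·9.79) = 0.2267 m·K/W
ΣR = 0.009829 + 7.931×10^-5 + 1.035 + 0.2267 = 1.272 m·K/W
Q' = ΔT/ΣR = (262 °C − 19.5 °C)/1.272 = 191 W/m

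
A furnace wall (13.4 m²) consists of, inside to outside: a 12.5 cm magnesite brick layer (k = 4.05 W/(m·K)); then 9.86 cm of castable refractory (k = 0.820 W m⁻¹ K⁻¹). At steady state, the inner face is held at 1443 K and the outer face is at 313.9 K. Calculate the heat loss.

Series thermal resistances, inner to outer:
  R_magnesite brick = L/(kA) = 0.125/(4.05·13.4) = 0.002303 K/W
  R_castable refractory = L/(kA) = 0.0986/(0.820·13.4) = 0.008973 K/W
ΣR = 0.002303 + 0.008973 = 0.01128 K/W
Q = ΔT/ΣR = (1443 K − 313.9 K)/0.01128 = 1.00×10^5 W

Q = 1.00×10^5 W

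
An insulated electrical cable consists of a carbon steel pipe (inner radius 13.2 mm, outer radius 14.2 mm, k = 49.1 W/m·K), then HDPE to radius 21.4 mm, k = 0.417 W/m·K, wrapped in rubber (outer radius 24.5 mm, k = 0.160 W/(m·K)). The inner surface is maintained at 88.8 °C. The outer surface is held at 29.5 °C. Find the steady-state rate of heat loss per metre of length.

Resistance network (inner→outer):
  R'_carbon steel = ln(0.0142/0.0132)/(2πk) = 0.07303/(2π·49.1) = 2.367×10^-4 m·K/W
  R'_HDPE = ln(0.0214/0.0142)/(2πk) = 0.4101/(2π·0.417) = 0.1565 m·K/W
  R'_rubber = ln(0.0245/0.0214)/(2πk) = 0.1353/(2π·0.160) = 0.1346 m·K/W
ΣR = 2.367×10^-4 + 0.1565 + 0.1346 = 0.2913 m·K/W
Q' = ΔT/ΣR = (88.8 °C − 29.5 °C)/0.2913 = 204 W/m

Q' = 204 W/m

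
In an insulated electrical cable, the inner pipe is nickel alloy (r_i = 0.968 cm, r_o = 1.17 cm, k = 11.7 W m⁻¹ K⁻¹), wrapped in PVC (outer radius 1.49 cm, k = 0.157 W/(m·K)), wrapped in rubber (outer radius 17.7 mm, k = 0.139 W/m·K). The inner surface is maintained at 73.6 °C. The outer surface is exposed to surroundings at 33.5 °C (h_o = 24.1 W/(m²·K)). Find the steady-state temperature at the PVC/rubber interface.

T = 61.5 °C

Treat each layer as a resistance in series:
  R'_nickel alloy = ln(0.0117/0.00968)/(2πk) = 0.1895/(2π·11.7) = 0.002578 m·K/W
  R'_PVC = ln(0.0149/0.0117)/(2πk) = 0.2418/(2π·0.157) = 0.2451 m·K/W
  R'_rubber = ln(0.0177/0.0149)/(2πk) = 0.1722/(2π·0.139) = 0.1972 m·K/W
  R'_conv,out = 1/(2πr h) = 1/(2π·0.0177·24.1) = 0.3731 m·K/W
ΣR = 0.002578 + 0.2451 + 0.1972 + 0.3731 = 0.8180 m·K/W
Q' = ΔT/ΣR = (73.6 °C − 33.5 °C)/0.8180 = 49.02 W/m
From the inner boundary to the PVC/rubber interface, ΣR_partial = 0.2477 m·K/W.
T_interface = T_in − Q'·ΣR_partial = 73.6 °C − (49.02)(0.2477) = 61.5 °C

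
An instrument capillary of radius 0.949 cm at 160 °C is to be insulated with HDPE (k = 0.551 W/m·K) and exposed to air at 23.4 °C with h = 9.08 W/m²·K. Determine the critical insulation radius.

r_cr = 6.07 cm

For a cylinder, r_cr = k_ins/h = 0.551/9.08 = 0.0607 m = 6.07 cm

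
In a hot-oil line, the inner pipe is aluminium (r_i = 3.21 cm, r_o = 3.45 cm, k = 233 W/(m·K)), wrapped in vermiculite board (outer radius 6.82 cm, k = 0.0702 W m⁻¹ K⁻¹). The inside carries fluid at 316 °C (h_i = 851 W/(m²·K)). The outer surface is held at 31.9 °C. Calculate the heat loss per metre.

Resistance network (inner→outer):
  R'_conv,in = 1/(2πr h) = 1/(2π·0.0321·851) = 0.005826 m·K/W
  R'_aluminium = ln(0.0345/0.0321)/(2πk) = 0.07210/(2π·233) = 4.925×10^-5 m·K/W
  R'_vermiculite board = ln(0.0682/0.0345)/(2πk) = 0.6815/(2π·0.0702) = 1.545 m·K/W
ΣR = 0.005826 + 4.925×10^-5 + 1.545 = 1.551 m·K/W
Q' = ΔT/ΣR = (316 °C − 31.9 °C)/1.551 = 183 W/m

Q' = 183 W/m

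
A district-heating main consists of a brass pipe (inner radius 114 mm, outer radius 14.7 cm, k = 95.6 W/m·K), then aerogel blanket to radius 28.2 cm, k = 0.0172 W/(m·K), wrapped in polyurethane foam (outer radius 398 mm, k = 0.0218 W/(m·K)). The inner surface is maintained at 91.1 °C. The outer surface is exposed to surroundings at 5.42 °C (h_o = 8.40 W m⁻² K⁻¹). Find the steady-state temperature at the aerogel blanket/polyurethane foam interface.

Treat each layer as a resistance in series:
  R'_brass = ln(0.147/0.114)/(2πk) = 0.2542/(2π·95.6) = 4.232×10^-4 m·K/W
  R'_aerogel blanket = ln(0.282/0.147)/(2πk) = 0.6515/(2π·0.0172) = 6.028 m·K/W
  R'_polyurethane foam = ln(0.398/0.282)/(2πk) = 0.3445/(2π·0.0218) = 2.515 m·K/W
  R'_conv,out = 1/(2πr h) = 1/(2π·0.398·8.40) = 0.04761 m·K/W
ΣR = 4.232×10^-4 + 6.028 + 2.515 + 0.04761 = 8.591 m·K/W
Q' = ΔT/ΣR = (91.1 °C − 5.42 °C)/8.591 = 9.973 W/m
From the inner boundary to the aerogel blanket/polyurethane foam interface, ΣR_partial = 6.028 m·K/W.
T_interface = T_in − Q'·ΣR_partial = 91.1 °C − (9.973)(6.028) = 31.0 °C

T = 31.0 °C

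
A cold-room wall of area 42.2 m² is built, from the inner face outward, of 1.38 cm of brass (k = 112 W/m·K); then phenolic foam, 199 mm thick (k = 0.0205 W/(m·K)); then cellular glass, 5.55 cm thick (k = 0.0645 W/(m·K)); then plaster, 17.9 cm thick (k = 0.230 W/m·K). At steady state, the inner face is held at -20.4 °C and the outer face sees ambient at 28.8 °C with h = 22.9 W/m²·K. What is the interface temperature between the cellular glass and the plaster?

Treat each layer as a resistance in series:
  R_brass = L/(kA) = 0.0138/(112·42.2) = 2.920×10^-6 K/W
  R_phenolic foam = L/(kA) = 0.199/(0.0205·42.2) = 0.2300 K/W
  R_cellular glass = L/(kA) = 0.0555/(0.0645·42.2) = 0.02039 K/W
  R_plaster = L/(kA) = 0.179/(0.230·42.2) = 0.01844 K/W
  R_conv,out = 1/(hA) = 1/(22.9·42.2) = 0.001035 K/W
ΣR = 2.920×10^-6 + 0.2300 + 0.02039 + 0.01844 + 0.001035 = 0.2699 K/W
Q = ΔT/ΣR = (-20.4 °C − 28.8 °C)/0.2699 = -182.3 W
From the inner boundary to the cellular glass/plaster interface, ΣR_partial = 0.2504 K/W.
T_interface = T_in − Q·ΣR_partial = -20.4 °C − (-182.3)(0.2504) = 25.2 °C

T = 25.2 °C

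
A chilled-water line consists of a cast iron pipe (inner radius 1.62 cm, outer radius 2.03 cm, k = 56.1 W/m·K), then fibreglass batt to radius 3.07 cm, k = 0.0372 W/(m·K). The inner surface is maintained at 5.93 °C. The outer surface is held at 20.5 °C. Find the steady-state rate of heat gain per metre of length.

Q' = 8.23 W/m

Treat each layer as a resistance in series:
  R'_cast iron = ln(0.0203/0.0162)/(2πk) = 0.2256/(2π·56.1) = 6.401×10^-4 m·K/W
  R'_fibreglass batt = ln(0.0307/0.0203)/(2πk) = 0.4136/(2π·0.0372) = 1.770 m·K/W
ΣR = 6.401×10^-4 + 1.770 = 1.771 m·K/W
Q' = ΔT/ΣR = (5.93 °C − 20.5 °C)/1.771 = -8.23 W/m
(Negative Q' ⇒ heat flows inward; heat gain = 8.23 W/m.)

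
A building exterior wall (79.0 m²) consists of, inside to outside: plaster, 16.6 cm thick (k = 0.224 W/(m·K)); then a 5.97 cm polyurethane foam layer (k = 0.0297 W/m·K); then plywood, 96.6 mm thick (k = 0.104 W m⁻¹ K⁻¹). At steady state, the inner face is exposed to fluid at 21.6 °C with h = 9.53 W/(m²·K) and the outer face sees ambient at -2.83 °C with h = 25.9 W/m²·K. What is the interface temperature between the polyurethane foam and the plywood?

Treat each layer as a resistance in series:
  R_conv,in = 1/(hA) = 1/(9.53·79.0) = 0.001328 K/W
  R_plaster = L/(kA) = 0.166/(0.224·79.0) = 0.009381 K/W
  R_polyurethane foam = L/(kA) = 0.0597/(0.0297·79.0) = 0.02544 K/W
  R_plywood = L/(kA) = 0.0966/(0.104·79.0) = 0.01176 K/W
  R_conv,out = 1/(hA) = 1/(25.9·79.0) = 4.887×10^-4 K/W
ΣR = 0.001328 + 0.009381 + 0.02544 + 0.01176 + 4.887×10^-4 = 0.04840 K/W
Q = ΔT/ΣR = (21.6 °C − -2.83 °C)/0.04840 = 504.8 W
From the inner boundary to the polyurethane foam/plywood interface, ΣR_partial = 0.03615 K/W.
T_interface = T_in − Q·ΣR_partial = 21.6 °C − (504.8)(0.03615) = 3.35 °C

T = 3.35 °C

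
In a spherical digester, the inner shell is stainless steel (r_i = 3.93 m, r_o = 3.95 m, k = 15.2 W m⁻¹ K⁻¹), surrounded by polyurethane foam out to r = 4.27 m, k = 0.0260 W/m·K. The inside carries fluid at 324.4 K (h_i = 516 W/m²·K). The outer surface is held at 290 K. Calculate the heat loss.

Resistance network (inner→outer):
  R_conv,in = 1/(4πr²h) = 1/(4π·3.93²·516) = 9.985×10^-6 K/W
  R_stainless steel = (1/3.93 − 1/3.95)/(4πk) = 0.001288/(4π·15.2) = 6.745×10^-6 K/W
  R_polyurethane foam = (1/3.95 − 1/4.27)/(4πk) = 0.01897/(4π·0.0260) = 0.05807 K/W
ΣR = 9.985×10^-6 + 6.745×10^-6 + 0.05807 = 0.05809 K/W
Q = ΔT/ΣR = (324.4 K − 290 K)/0.05809 = 592 W

Q = 592 W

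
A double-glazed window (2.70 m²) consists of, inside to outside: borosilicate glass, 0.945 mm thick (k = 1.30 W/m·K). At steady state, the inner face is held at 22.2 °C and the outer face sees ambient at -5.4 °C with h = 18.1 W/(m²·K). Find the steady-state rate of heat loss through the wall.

Resistance network (inner→outer):
  R_borosilicate glass = L/(kA) = 9.45×10^-4/(1.30·2.70) = 2.692×10^-4 K/W
  R_conv,out = 1/(hA) = 1/(18.1·2.70) = 0.02046 K/W
ΣR = 2.692×10^-4 + 0.02046 = 0.02073 K/W
Q = ΔT/ΣR = (22.2 °C − -5.4 °C)/0.02073 = 1330 W

Q = 1330 W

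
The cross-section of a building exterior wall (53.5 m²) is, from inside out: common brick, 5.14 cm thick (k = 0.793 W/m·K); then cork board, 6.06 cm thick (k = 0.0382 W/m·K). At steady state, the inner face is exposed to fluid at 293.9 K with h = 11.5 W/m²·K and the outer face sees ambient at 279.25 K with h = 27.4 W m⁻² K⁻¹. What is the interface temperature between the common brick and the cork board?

Resistance network (inner→outer):
  R_conv,in = 1/(hA) = 1/(11.5·53.5) = 0.001625 K/W
  R_common brick = L/(kA) = 0.0514/(0.793·53.5) = 0.001212 K/W
  R_cork board = L/(kA) = 0.0606/(0.0382·53.5) = 0.02965 K/W
  R_conv,out = 1/(hA) = 1/(27.4·53.5) = 6.822×10^-4 K/W
ΣR = 0.001625 + 0.001212 + 0.02965 + 6.822×10^-4 = 0.03317 K/W
Q = ΔT/ΣR = (293.9 K − 279.25 K)/0.03317 = 441.7 W
From the inner boundary to the common brick/cork board interface, ΣR_partial = 0.002837 K/W.
T_interface = T_in − Q·ΣR_partial = 293.9 K − (441.7)(0.002837) = 292.6 K

T = 292.6 K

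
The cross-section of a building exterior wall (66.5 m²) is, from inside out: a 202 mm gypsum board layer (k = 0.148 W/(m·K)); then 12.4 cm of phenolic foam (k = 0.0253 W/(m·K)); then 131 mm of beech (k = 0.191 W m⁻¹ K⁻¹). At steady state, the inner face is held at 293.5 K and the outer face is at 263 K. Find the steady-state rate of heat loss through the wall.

Series thermal resistances, inner to outer:
  R_gypsum board = L/(kA) = 0.202/(0.148·66.5) = 0.02052 K/W
  R_phenolic foam = L/(kA) = 0.124/(0.0253·66.5) = 0.07370 K/W
  R_beech = L/(kA) = 0.131/(0.191·66.5) = 0.01031 K/W
ΣR = 0.02052 + 0.07370 + 0.01031 = 0.1045 K/W
Q = ΔT/ΣR = (293.5 K − 263 K)/0.1045 = 292 W

Q = 292 W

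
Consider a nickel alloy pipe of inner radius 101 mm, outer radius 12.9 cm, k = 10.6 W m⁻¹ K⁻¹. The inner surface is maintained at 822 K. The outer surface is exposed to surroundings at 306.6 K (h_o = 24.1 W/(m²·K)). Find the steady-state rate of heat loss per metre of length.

Q' = 9390 W/m

Resistance network (inner→outer):
  R'_nickel alloy = ln(0.129/0.101)/(2πk) = 0.2447/(2π·10.6) = 0.003674 m·K/W
  R'_conv,out = 1/(2πr h) = 1/(2π·0.129·24.1) = 0.05119 m·K/W
ΣR = 0.003674 + 0.05119 = 0.05486 m·K/W
Q' = ΔT/ΣR = (822 K − 306.6 K)/0.05486 = 9390 W/m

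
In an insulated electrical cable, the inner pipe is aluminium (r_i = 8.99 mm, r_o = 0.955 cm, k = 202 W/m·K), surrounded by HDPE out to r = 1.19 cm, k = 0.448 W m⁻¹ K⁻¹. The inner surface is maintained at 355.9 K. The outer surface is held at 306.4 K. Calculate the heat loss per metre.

Q' = 633 W/m

Resistance network (inner→outer):
  R'_aluminium = ln(0.00955/0.00899)/(2πk) = 0.06043/(2π·202) = 4.761×10^-5 m·K/W
  R'_HDPE = ln(0.0119/0.00955)/(2πk) = 0.2200/(2π·0.448) = 0.07816 m·K/W
ΣR = 4.761×10^-5 + 0.07816 = 0.07821 m·K/W
Q' = ΔT/ΣR = (355.9 K − 306.4 K)/0.07821 = 633 W/m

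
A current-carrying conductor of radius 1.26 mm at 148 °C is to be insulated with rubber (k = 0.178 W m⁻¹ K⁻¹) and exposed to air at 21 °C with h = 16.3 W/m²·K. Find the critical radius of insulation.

For a cylinder, r_cr = k_ins/h = 0.178/16.3 = 0.0109 m = 1.09 cm

r_cr = 1.09 cm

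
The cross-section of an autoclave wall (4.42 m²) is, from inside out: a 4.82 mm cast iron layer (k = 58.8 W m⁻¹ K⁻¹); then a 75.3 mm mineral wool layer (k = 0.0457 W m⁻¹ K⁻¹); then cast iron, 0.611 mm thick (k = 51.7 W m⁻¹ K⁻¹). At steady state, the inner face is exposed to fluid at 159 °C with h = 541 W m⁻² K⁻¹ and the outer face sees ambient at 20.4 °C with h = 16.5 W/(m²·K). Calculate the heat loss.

Treat each layer as a resistance in series:
  R_conv,in = 1/(hA) = 1/(541·4.42) = 4.182×10^-4 K/W
  R_cast iron = L/(kA) = 0.00482/(58.8·4.42) = 1.855×10^-5 K/W
  R_mineral wool = L/(kA) = 0.0753/(0.0457·4.42) = 0.3728 K/W
  R_cast iron = L/(kA) = 6.11×10^-4/(51.7·4.42) = 2.674×10^-6 K/W
  R_conv,out = 1/(hA) = 1/(16.5·4.42) = 0.01371 K/W
ΣR = 4.182×10^-4 + 1.855×10^-5 + 0.3728 + 2.674×10^-6 + 0.01371 = 0.3869 K/W
Q = ΔT/ΣR = (159 °C − 20.4 °C)/0.3869 = 358 W

Q = 358 W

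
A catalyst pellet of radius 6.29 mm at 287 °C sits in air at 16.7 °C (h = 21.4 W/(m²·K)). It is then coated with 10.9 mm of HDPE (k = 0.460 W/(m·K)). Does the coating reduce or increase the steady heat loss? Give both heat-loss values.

increases: 2.88 → 9.00 W

Critical radius for a sphere: r_cr = 2k/h = 0.0430 m = 4.30 cm.
Outer radius after coating: r₂ = 0.00629 + 0.0109 = 0.01719 m.
Since r₁ < r_cr and r₂ ≤ r_cr, the coating moves toward the maximum at r_cr — heat loss rises.
Bare: R = 1/(4πr₁²h) = 93.99 K/W; Q = 270.3/93.99 = 2.88 W.
Coated: R = R_cond + R_conv = 30.02 K/W; Q = 270.3/30.02 = 9.00 W.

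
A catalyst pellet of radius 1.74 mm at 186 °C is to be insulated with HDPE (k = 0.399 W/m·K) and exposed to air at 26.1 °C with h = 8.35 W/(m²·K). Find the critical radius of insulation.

r_cr = 9.56 cm

For a sphere, r_cr = 2k_ins/h = 2·0.399/8.35 = 0.0956 m = 9.56 cm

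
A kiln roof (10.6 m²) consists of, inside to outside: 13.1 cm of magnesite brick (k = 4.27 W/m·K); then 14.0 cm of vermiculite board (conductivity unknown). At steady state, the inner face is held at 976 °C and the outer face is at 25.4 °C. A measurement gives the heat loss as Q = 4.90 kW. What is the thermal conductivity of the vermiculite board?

k = 0.0691 W/m·K

ΣR = ΔT/Q = |976 − 25.4|/4900 = 0.1940 K/W
Known resistances:
  R_magnesite brick = L/(kA) = 0.131/(4.27·10.6) = 0.002894 K/W
R_vermiculite board = ΣR − ΣR_known = 0.1940 − 0.002894 = 0.1911 K/W
L/(kA) = 0.1911 ⇒ k = 0.140/(0.1911·10.6) = 0.0691 W/m·K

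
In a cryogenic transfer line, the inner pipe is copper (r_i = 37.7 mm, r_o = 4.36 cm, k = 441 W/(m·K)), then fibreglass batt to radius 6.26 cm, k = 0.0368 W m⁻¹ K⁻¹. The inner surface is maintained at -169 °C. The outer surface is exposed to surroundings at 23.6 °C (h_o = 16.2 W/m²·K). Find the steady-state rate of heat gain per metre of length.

Series thermal resistances, inner to outer:
  R'_copper = ln(0.0436/0.0377)/(2πk) = 0.1454/(2π·441) = 5.247×10^-5 m·K/W
  R'_fibreglass batt = ln(0.0626/0.0436)/(2πk) = 0.3617/(2π·0.0368) = 1.564 m·K/W
  R'_conv,out = 1/(2πr h) = 1/(2π·0.0626·16.2) = 0.1569 m·K/W
ΣR = 5.247×10^-5 + 1.564 + 0.1569 = 1.721 m·K/W
Q' = ΔT/ΣR = (-169 °C − 23.6 °C)/1.721 = -112 W/m
(Negative Q' ⇒ heat flows inward; heat gain = 112 W/m.)

Q' = 112 W/m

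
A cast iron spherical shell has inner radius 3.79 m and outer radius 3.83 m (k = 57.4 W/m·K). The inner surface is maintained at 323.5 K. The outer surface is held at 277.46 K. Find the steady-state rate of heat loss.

Q = 4πk·ΔT/(1/r₁ − 1/r₂) = 4π × 57.4 × 46.04 / (1/3.79 − 1/3.83) = 1.21×10^7 W

Q = 1.21×10^7 W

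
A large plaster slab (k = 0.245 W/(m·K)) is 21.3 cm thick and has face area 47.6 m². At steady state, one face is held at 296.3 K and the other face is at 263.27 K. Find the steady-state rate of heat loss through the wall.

Q = kA·ΔT/L = 0.245 × 47.6 × |296.3 K − 263.27 K| / 0.213 = 1810 W

Q = 1810 W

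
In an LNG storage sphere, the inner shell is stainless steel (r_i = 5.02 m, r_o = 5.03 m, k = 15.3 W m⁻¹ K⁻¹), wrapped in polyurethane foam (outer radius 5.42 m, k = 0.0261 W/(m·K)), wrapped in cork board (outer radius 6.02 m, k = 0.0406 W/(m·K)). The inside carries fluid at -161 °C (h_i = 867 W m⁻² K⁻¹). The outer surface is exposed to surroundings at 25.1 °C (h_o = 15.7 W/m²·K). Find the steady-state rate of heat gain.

Treat each layer as a resistance in series:
  R_conv,in = 1/(4πr²h) = 1/(4π·5.02²·867) = 3.642×10^-6 K/W
  R_stainless steel = (1/5.02 − 1/5.03)/(4πk) = 3.960×10^-4/(4π·15.3) = 2.060×10^-6 K/W
  R_polyurethane foam = (1/5.03 − 1/5.42)/(4πk) = 0.01431/(4π·0.0261) = 0.04362 K/W
  R_cork board = (1/5.42 − 1/6.02)/(4πk) = 0.01839/(4π·0.0406) = 0.03604 K/W
  R_conv,out = 1/(4πr²h) = 1/(4π·6.02²·15.7) = 1.399×10^-4 K/W
ΣR = 3.642×10^-6 + 2.060×10^-6 + 0.04362 + 0.03604 + 1.399×10^-4 = 0.07981 K/W
Q = ΔT/ΣR = (-161 °C − 25.1 °C)/0.07981 = -2330 W
(Negative Q ⇒ heat flows inward; heat gain = 2330 W.)

Q = 2.33 kW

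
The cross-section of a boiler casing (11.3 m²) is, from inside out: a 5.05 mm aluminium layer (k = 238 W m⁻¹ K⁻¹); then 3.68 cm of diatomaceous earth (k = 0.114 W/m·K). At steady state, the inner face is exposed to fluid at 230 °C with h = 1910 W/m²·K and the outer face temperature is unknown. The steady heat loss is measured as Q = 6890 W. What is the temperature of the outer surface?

Sum the resistances:
  R_conv,in = 1/(hA) = 1/(1910·11.3) = 4.633×10^-5 K/W
  R_aluminium = L/(kA) = 0.00505/(238·11.3) = 1.878×10^-6 K/W
  R_diatomaceous earth = L/(kA) = 0.0368/(0.114·11.3) = 0.02857 K/W
ΣR = 0.02862 K/W
ΔT = Q·ΣR = 6890 × 0.02862 = 197.2 K
Heat flows outward, so T_out = T_in − ΔT = 230 − 197.2 = 32.8 °C

T_out = 32.8 °C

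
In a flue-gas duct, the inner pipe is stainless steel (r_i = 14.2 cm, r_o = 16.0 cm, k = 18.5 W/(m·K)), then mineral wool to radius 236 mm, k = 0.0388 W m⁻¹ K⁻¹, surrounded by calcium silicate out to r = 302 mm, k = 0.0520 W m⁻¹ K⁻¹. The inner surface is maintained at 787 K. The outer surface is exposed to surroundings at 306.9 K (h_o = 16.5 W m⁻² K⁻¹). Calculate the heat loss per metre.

Series thermal resistances, inner to outer:
  R'_stainless steel = ln(0.160/0.142)/(2πk) = 0.1193/(2π·18.5) = 0.001027 m·K/W
  R'_mineral wool = ln(0.236/0.160)/(2πk) = 0.3887/(2π·0.0388) = 1.594 m·K/W
  R'_calcium silicate = ln(0.302/0.236)/(2πk) = 0.2466/(2π·0.0520) = 0.7547 m·K/W
  R'_conv,out = 1/(2πr h) = 1/(2π·0.302·16.5) = 0.03194 m·K/W
ΣR = 0.001027 + 1.594 + 0.7547 + 0.03194 = 2.382 m·K/W
Q' = ΔT/ΣR = (787 K − 306.9 K)/2.382 = 202 W/m

Q' = 202 W/m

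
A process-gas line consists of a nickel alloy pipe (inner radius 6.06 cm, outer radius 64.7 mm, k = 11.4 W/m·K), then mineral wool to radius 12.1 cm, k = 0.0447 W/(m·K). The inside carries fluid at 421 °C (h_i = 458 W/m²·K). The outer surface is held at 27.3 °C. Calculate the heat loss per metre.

Treat each layer as a resistance in series:
  R'_conv,in = 1/(2πr h) = 1/(2π·0.0606·458) = 0.005734 m·K/W
  R'_nickel alloy = ln(0.0647/0.0606)/(2πk) = 0.06547/(2π·11.4) = 9.140×10^-4 m·K/W
  R'_mineral wool = ln(0.121/0.0647)/(2πk) = 0.6260/(2π·0.0447) = 2.229 m·K/W
ΣR = 0.005734 + 9.140×10^-4 + 2.229 = 2.236 m·K/W
Q' = ΔT/ΣR = (421 °C − 27.3 °C)/2.236 = 176 W/m

Q' = 176 W/m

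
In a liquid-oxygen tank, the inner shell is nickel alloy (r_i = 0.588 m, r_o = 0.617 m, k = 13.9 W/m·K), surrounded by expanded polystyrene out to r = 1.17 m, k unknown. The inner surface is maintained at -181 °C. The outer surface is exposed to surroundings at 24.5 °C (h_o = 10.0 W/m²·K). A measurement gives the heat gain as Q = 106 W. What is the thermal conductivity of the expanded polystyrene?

k = 0.0315 W/m·K

ΣR = ΔT/Q = |-181 − 24.5|/106 = 1.939 K/W
Known resistances:
  R_nickel alloy = (1/0.588 − 1/0.617)/(4πk) = 0.07993/(4π·13.9) = 4.576×10^-4 K/W
  R_conv,out = 1/(4πr²h) = 1/(4π·1.17²·10.0) = 0.005813 K/W
R_expanded polystyrene = ΣR − ΣR_known = 1.939 − 0.006271 = 1.933 K/W
(1/r₁−1/r₂)/(4πk) = 1.933 ⇒ k = 0.7660/(4π·1.933) = 0.0315 W/m·K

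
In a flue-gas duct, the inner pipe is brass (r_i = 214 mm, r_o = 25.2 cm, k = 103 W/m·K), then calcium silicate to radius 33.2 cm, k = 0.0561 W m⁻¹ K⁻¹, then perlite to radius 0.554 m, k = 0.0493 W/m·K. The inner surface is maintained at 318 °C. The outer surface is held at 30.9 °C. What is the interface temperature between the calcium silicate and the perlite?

T = 226 °C

Resistance network (inner→outer):
  R'_brass = ln(0.252/0.214)/(2πk) = 0.1635/(2π·103) = 2.526×10^-4 m·K/W
  R'_calcium silicate = ln(0.332/0.252)/(2πk) = 0.2757/(2π·0.0561) = 0.7822 m·K/W
  R'_perlite = ln(0.554/0.332)/(2πk) = 0.5120/(2π·0.0493) = 1.653 m·K/W
ΣR = 2.526×10^-4 + 0.7822 + 1.653 = 2.435 m·K/W
Q' = ΔT/ΣR = (318 °C − 30.9 °C)/2.435 = 117.9 W/m
From the inner boundary to the calcium silicate/perlite interface, ΣR_partial = 0.7825 m·K/W.
T_interface = T_in − Q'·ΣR_partial = 318 °C − (117.9)(0.7825) = 226 °C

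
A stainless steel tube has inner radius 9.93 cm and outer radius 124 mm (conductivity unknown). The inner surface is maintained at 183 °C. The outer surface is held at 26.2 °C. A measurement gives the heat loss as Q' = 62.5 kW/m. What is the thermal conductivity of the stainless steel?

ΣR = ΔT/Q' = |183 − 26.2|/62500 = 0.002509 m·K/W
ln(r₂/r₁)/(2πk) = 0.002509 ⇒ k = 0.2221/(2π·0.002509) = 14.1 W/m·K

k = 14.1 W/m·K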